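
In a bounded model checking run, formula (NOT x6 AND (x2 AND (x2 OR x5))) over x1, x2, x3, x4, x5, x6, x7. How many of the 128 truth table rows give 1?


Formula: (NOT x6 AND (x2 AND (x2 OR x5))) over 7 vars (128 rows)
Evaluate each row (x1, x2, x3, x4, x5, x6, x7 as bits, MSB first):
  row 0 [0000000]: (NOT 0 AND (0 AND (0 OR 0))) -> 0
  row 1 [0000001]: (NOT 0 AND (0 AND (0 OR 0))) -> 0
  row 2 [0000010]: (NOT 1 AND (0 AND (0 OR 0))) -> 0
  row 3 [0000011]: (NOT 1 AND (0 AND (0 OR 0))) -> 0
  row 4 [0000100]: (NOT 0 AND (0 AND (0 OR 1))) -> 0
  (every remaining row is evaluated the same way; all 128 results are listed next)
Full result column, 8 rows per line (x1,x2,x3,x4 fixed per line; x5,x6,x7 runs 000..111 left to right):
  rows 0-7 [x1,x2,x3,x4=0000]: 00000000  (ones: 0)
  rows 8-15 [x1,x2,x3,x4=0001]: 00000000  (ones: 0)
  rows 16-23 [x1,x2,x3,x4=0010]: 00000000  (ones: 0)
  rows 24-31 [x1,x2,x3,x4=0011]: 00000000  (ones: 0)
  rows 32-39 [x1,x2,x3,x4=0100]: 11001100  (ones: 4)
  rows 40-47 [x1,x2,x3,x4=0101]: 11001100  (ones: 4)
  rows 48-55 [x1,x2,x3,x4=0110]: 11001100  (ones: 4)
  rows 56-63 [x1,x2,x3,x4=0111]: 11001100  (ones: 4)
  rows 64-71 [x1,x2,x3,x4=1000]: 00000000  (ones: 0)
  rows 72-79 [x1,x2,x3,x4=1001]: 00000000  (ones: 0)
  rows 80-87 [x1,x2,x3,x4=1010]: 00000000  (ones: 0)
  rows 88-95 [x1,x2,x3,x4=1011]: 00000000  (ones: 0)
  rows 96-103 [x1,x2,x3,x4=1100]: 11001100  (ones: 4)
  rows 104-111 [x1,x2,x3,x4=1101]: 11001100  (ones: 4)
  rows 112-119 [x1,x2,x3,x4=1110]: 11001100  (ones: 4)
  rows 120-127 [x1,x2,x3,x4=1111]: 11001100  (ones: 4)
Count of 1-rows = 0+0+0+0+4+4+4+4+0+0+0+0+4+4+4+4 = 32

32


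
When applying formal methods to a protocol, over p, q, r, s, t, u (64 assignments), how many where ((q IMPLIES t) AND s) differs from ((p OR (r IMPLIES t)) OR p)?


F1 = ((q IMPLIES t) AND s)
F2 = ((p OR (r IMPLIES t)) OR p)
Evaluate both on each of 64 rows (bits = p,q,r,s,t,u):
  row 0 [000000]: F1=0 F2=1 (differ) -> 1
  row 1 [000001]: F1=0 F2=1 (differ) -> 1
  row 2 [000010]: F1=0 F2=1 (differ) -> 1
  row 3 [000011]: F1=0 F2=1 (differ) -> 1
  row 4 [000100]: F1=1 F2=1 -> 0
  (every remaining row is evaluated the same way; all 64 results are listed next)
Full result column, 8 rows per line (p,q,r fixed per line; s,t,u runs 000..111 left to right):
  rows 0-7 [p,q,r=000]: 11110000  (ones: 4)
  rows 8-15 [p,q,r=001]: 00111100  (ones: 4)
  rows 16-23 [p,q,r=010]: 11111100  (ones: 6)
  rows 24-31 [p,q,r=011]: 00110000  (ones: 2)
  rows 32-39 [p,q,r=100]: 11110000  (ones: 4)
  rows 40-47 [p,q,r=101]: 11110000  (ones: 4)
  rows 48-55 [p,q,r=110]: 11111100  (ones: 6)
  rows 56-63 [p,q,r=111]: 11111100  (ones: 6)
Disagreements = 4+4+6+2+4+4+6+6 = 36

36


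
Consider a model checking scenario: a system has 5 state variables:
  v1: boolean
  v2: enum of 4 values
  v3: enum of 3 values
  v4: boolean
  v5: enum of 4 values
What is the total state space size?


State space = product of domain sizes of all variables.
Domain sizes:
  v1 (boolean): 2
  v2 (enum of 4 values): 4
  v3 (enum of 3 values): 3
  v4 (boolean): 2
  v5 (enum of 4 values): 4
Product = 2 * 4 * 3 * 2 * 4 = 192

192


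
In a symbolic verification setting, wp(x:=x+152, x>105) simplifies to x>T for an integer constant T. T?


Formula: wp(x:=E, P) = P[E/x] (substitute E for x in postcondition)
Step 1: Postcondition: x>105
Step 2: Substitute x+152 for x: x+152>105
Step 3: Solve for x: x > 105-152 = -47

-47


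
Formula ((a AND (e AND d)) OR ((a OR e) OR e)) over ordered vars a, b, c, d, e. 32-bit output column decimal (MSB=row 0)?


Formula: ((a AND (e AND d)) OR ((a OR e) OR e)) over a, b, c, d, e (32 rows)
Evaluate each row (bits = a,b,c,d,e, MSB first):
  row 0 [00000]: ((0 AND (0 AND 0)) OR ((0 OR 0) OR 0)) -> 0
  row 1 [00001]: ((0 AND (1 AND 0)) OR ((0 OR 1) OR 1)) -> 1
  row 2 [00010]: ((0 AND (0 AND 1)) OR ((0 OR 0) OR 0)) -> 0
  row 3 [00011]: ((0 AND (1 AND 1)) OR ((0 OR 1) OR 1)) -> 1
  row 4 [00100]: ((0 AND (0 AND 0)) OR ((0 OR 0) OR 0)) -> 0
  row 5 [00101]: ((0 AND (1 AND 0)) OR ((0 OR 1) OR 1)) -> 1
  row 6 [00110]: ((0 AND (0 AND 1)) OR ((0 OR 0) OR 0)) -> 0
  row 7 [00111]: ((0 AND (1 AND 1)) OR ((0 OR 1) OR 1)) -> 1
  row 8 [01000]: ((0 AND (0 AND 0)) OR ((0 OR 0) OR 0)) -> 0
  row 9 [01001]: ((0 AND (1 AND 0)) OR ((0 OR 1) OR 1)) -> 1
  row 10 [01010]: ((0 AND (0 AND 1)) OR ((0 OR 0) OR 0)) -> 0
  row 11 [01011]: ((0 AND (1 AND 1)) OR ((0 OR 1) OR 1)) -> 1
  row 12 [01100]: ((0 AND (0 AND 0)) OR ((0 OR 0) OR 0)) -> 0
  row 13 [01101]: ((0 AND (1 AND 0)) OR ((0 OR 1) OR 1)) -> 1
  row 14 [01110]: ((0 AND (0 AND 1)) OR ((0 OR 0) OR 0)) -> 0
  row 15 [01111]: ((0 AND (1 AND 1)) OR ((0 OR 1) OR 1)) -> 1
  row 16 [10000]: ((1 AND (0 AND 0)) OR ((1 OR 0) OR 0)) -> 1
  row 17 [10001]: ((1 AND (1 AND 0)) OR ((1 OR 1) OR 1)) -> 1
  row 18 [10010]: ((1 AND (0 AND 1)) OR ((1 OR 0) OR 0)) -> 1
  row 19 [10011]: ((1 AND (1 AND 1)) OR ((1 OR 1) OR 1)) -> 1
  row 20 [10100]: ((1 AND (0 AND 0)) OR ((1 OR 0) OR 0)) -> 1
  row 21 [10101]: ((1 AND (1 AND 0)) OR ((1 OR 1) OR 1)) -> 1
  row 22 [10110]: ((1 AND (0 AND 1)) OR ((1 OR 0) OR 0)) -> 1
  row 23 [10111]: ((1 AND (1 AND 1)) OR ((1 OR 1) OR 1)) -> 1
  row 24 [11000]: ((1 AND (0 AND 0)) OR ((1 OR 0) OR 0)) -> 1
  row 25 [11001]: ((1 AND (1 AND 0)) OR ((1 OR 1) OR 1)) -> 1
  row 26 [11010]: ((1 AND (0 AND 1)) OR ((1 OR 0) OR 0)) -> 1
  row 27 [11011]: ((1 AND (1 AND 1)) OR ((1 OR 1) OR 1)) -> 1
  row 28 [11100]: ((1 AND (0 AND 0)) OR ((1 OR 0) OR 0)) -> 1
  row 29 [11101]: ((1 AND (1 AND 0)) OR ((1 OR 1) OR 1)) -> 1
  row 30 [11110]: ((1 AND (0 AND 1)) OR ((1 OR 0) OR 0)) -> 1
  row 31 [11111]: ((1 AND (1 AND 1)) OR ((1 OR 1) OR 1)) -> 1
Full result column, 4 rows per line (a,b,c fixed per line; d,e runs 00..11 left to right):
  rows 0-3 [a,b,c=000]: 0101  = hex 5
  rows 4-7 [a,b,c=001]: 0101  = hex 5
  rows 8-11 [a,b,c=010]: 0101  = hex 5
  rows 12-15 [a,b,c=011]: 0101  = hex 5
  rows 16-19 [a,b,c=100]: 1111  = hex F
  rows 20-23 [a,b,c=101]: 1111  = hex F
  rows 24-27 [a,b,c=110]: 1111  = hex F
  rows 28-31 [a,b,c=111]: 1111  = hex F
Output column (row 0 .. row 31) = 01010101010101011111111111111111
Output column grouped in 4s = 0101 0101 0101 0101 1111 1111 1111 1111 = 0x5555FFFF
Convert to decimal digit by digit (value = value*16 + digit):
  5 -> 5
  5*16 + 5 = 85
  85*16 + 5 = 1365
  1365*16 + 5 = 21845
  21845*16 + 15 (F) = 349535
  349535*16 + 15 (F) = 5592575
  5592575*16 + 15 (F) = 89481215
  89481215*16 + 15 (F) = 1431699455
Decimal = 1431699455

1431699455


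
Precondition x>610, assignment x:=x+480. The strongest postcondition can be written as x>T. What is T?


Formula: sp(P, x:=E) = exists old_x. (x = E[old_x/x]) AND P[old_x/x] (old_x is the value of x before the assignment; eliminate old_x by solving x = E[old_x/x] for old_x)
Step 1: Precondition P: x>610, i.e. old_x > 610
Step 2: Assignment gives x = old_x + 480, so old_x = x - 480
Step 3: Substitute into P: x - 480 > 610
Step 4: Simplify: x > 610+480 = 1090

1090


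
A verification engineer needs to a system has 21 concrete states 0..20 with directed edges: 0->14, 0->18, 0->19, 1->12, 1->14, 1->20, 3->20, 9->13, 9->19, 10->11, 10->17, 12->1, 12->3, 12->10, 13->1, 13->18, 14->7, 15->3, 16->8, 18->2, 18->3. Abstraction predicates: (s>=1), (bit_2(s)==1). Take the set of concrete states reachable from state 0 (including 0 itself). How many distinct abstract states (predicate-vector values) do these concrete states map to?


BFS from 0:
Concrete reachable: {0, 2, 3, 7, 14, 18, 19, 20}
Abstract via predicates (s>=1), (bit_2(s)==1):
  (0,0) <- {0}
  (1,0) <- {2, 3, 18, 19}
  (1,1) <- {7, 14, 20}
Distinct abstract states = 3

3


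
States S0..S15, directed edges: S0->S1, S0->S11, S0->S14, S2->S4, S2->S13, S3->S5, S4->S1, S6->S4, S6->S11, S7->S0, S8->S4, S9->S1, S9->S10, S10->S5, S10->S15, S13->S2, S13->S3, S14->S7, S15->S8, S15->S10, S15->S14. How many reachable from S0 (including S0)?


BFS from S0:
  layer 0: {S0}
  layer 1: {S1, S11, S14}
  layer 2: {S7}
Reachable set: {S0, S1, S7, S11, S14}
Count = 5

5


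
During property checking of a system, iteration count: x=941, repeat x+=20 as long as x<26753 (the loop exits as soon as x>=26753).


Step 1: x goes from 941 toward 26753 by 20; the body runs while x<26753, so iterations = ceil((bound-start)/step)
Step 2: Distance=25812
Step 3: ceil(25812/20)=1291

1291


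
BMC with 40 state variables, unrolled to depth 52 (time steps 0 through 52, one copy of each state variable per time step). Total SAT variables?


BMC unrolls to depth k, creating one copy of each state var for steps 0..k.
Step count = 52 + 1 = 53 (steps 0 through 52)
Vars per step = 40
Total = 40 * 53 = 2120

2120


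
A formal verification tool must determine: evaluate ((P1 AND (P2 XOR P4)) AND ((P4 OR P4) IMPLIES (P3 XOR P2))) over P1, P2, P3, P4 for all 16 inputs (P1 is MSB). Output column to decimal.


Formula: ((P1 AND (P2 XOR P4)) AND ((P4 OR P4) IMPLIES (P3 XOR P2))) over P1, P2, P3, P4 (16 rows)
Evaluate each row (bits = P1,P2,P3,P4, MSB first):
  row 0 [0000]: ((0 AND (0 XOR 0)) AND ((0 OR 0) IMPLIES (0 XOR 0))) -> 0
  row 1 [0001]: ((0 AND (0 XOR 1)) AND ((1 OR 1) IMPLIES (0 XOR 0))) -> 0
  row 2 [0010]: ((0 AND (0 XOR 0)) AND ((0 OR 0) IMPLIES (1 XOR 0))) -> 0
  row 3 [0011]: ((0 AND (0 XOR 1)) AND ((1 OR 1) IMPLIES (1 XOR 0))) -> 0
  row 4 [0100]: ((0 AND (1 XOR 0)) AND ((0 OR 0) IMPLIES (0 XOR 1))) -> 0
  row 5 [0101]: ((0 AND (1 XOR 1)) AND ((1 OR 1) IMPLIES (0 XOR 1))) -> 0
  row 6 [0110]: ((0 AND (1 XOR 0)) AND ((0 OR 0) IMPLIES (1 XOR 1))) -> 0
  row 7 [0111]: ((0 AND (1 XOR 1)) AND ((1 OR 1) IMPLIES (1 XOR 1))) -> 0
  row 8 [1000]: ((1 AND (0 XOR 0)) AND ((0 OR 0) IMPLIES (0 XOR 0))) -> 0
  row 9 [1001]: ((1 AND (0 XOR 1)) AND ((1 OR 1) IMPLIES (0 XOR 0))) -> 0
  row 10 [1010]: ((1 AND (0 XOR 0)) AND ((0 OR 0) IMPLIES (1 XOR 0))) -> 0
  row 11 [1011]: ((1 AND (0 XOR 1)) AND ((1 OR 1) IMPLIES (1 XOR 0))) -> 1
  row 12 [1100]: ((1 AND (1 XOR 0)) AND ((0 OR 0) IMPLIES (0 XOR 1))) -> 1
  row 13 [1101]: ((1 AND (1 XOR 1)) AND ((1 OR 1) IMPLIES (0 XOR 1))) -> 0
  row 14 [1110]: ((1 AND (1 XOR 0)) AND ((0 OR 0) IMPLIES (1 XOR 1))) -> 1
  row 15 [1111]: ((1 AND (1 XOR 1)) AND ((1 OR 1) IMPLIES (1 XOR 1))) -> 0
Full result column, 4 rows per line (P1,P2 fixed per line; P3,P4 runs 00..11 left to right):
  rows 0-3 [P1,P2=00]: 0000  = hex 0
  rows 4-7 [P1,P2=01]: 0000  = hex 0
  rows 8-11 [P1,P2=10]: 0001  = hex 1
  rows 12-15 [P1,P2=11]: 1010  = hex A
Output column (row 0 .. row 15) = 0000000000011010
Output column grouped in 4s = 0000 0000 0001 1010 = 0x001A
Convert to decimal digit by digit (value = value*16 + digit):
  0 -> 0
  0*16 + 0 = 0
  0*16 + 1 = 1
  1*16 + 10 (A) = 26
Decimal = 26

26


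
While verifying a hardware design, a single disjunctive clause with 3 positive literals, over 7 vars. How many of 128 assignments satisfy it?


Step 1: Total=2^7=128
Step 2: Unsat when all 3 false: 2^4=16
Step 3: Sat=128-16=112

112


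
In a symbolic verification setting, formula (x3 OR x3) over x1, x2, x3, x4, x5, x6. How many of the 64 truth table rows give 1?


Formula: (x3 OR x3) over 6 vars (64 rows)
Evaluate each row (x1, x2, x3, x4, x5, x6 as bits, MSB first):
  row 0 [000000]: (0 OR 0) -> 0
  row 1 [000001]: (0 OR 0) -> 0
  row 2 [000010]: (0 OR 0) -> 0
  row 3 [000011]: (0 OR 0) -> 0
  row 4 [000100]: (0 OR 0) -> 0
  (every remaining row is evaluated the same way; all 64 results are listed next)
Full result column, 8 rows per line (x1,x2,x3 fixed per line; x4,x5,x6 runs 000..111 left to right):
  rows 0-7 [x1,x2,x3=000]: 00000000  (ones: 0)
  rows 8-15 [x1,x2,x3=001]: 11111111  (ones: 8)
  rows 16-23 [x1,x2,x3=010]: 00000000  (ones: 0)
  rows 24-31 [x1,x2,x3=011]: 11111111  (ones: 8)
  rows 32-39 [x1,x2,x3=100]: 00000000  (ones: 0)
  rows 40-47 [x1,x2,x3=101]: 11111111  (ones: 8)
  rows 48-55 [x1,x2,x3=110]: 00000000  (ones: 0)
  rows 56-63 [x1,x2,x3=111]: 11111111  (ones: 8)
Count of 1-rows = 0+8+0+8+0+8+0+8 = 32

32


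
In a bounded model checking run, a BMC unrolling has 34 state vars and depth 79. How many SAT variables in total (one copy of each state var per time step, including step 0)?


BMC unrolls to depth k, creating one copy of each state var for steps 0..k.
Step count = 79 + 1 = 80 (steps 0 through 79)
Vars per step = 34
Total = 34 * 80 = 2720

2720


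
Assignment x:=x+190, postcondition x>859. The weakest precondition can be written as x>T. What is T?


Formula: wp(x:=E, P) = P[E/x] (substitute E for x in postcondition)
Step 1: Postcondition: x>859
Step 2: Substitute x+190 for x: x+190>859
Step 3: Solve for x: x > 859-190 = 669

669


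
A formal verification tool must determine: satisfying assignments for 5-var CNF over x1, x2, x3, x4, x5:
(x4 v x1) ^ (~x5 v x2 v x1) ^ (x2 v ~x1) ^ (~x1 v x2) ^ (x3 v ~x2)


CNF with 5 clauses over 5 vars (32 assignments).
An assignment satisfies CNF iff every clause has >=1 true literal.
Check each row (bits = x1,x2,x3,x4,x5; clause T/F shown):
  row 0 [00000]: clauses=FTTTT -> 0
  row 1 [00001]: clauses=FFTTT -> 0
  row 2 [00010]: clauses=TTTTT -> 1
  row 3 [00011]: clauses=TFTTT -> 0
  row 4 [00100]: clauses=FTTTT -> 0
  row 5 [00101]: clauses=FFTTT -> 0
  row 6 [00110]: clauses=TTTTT -> 1
  row 7 [00111]: clauses=TFTTT -> 0
  row 8 [01000]: clauses=FTTTF -> 0
  row 9 [01001]: clauses=FTTTF -> 0
  row 10 [01010]: clauses=TTTTF -> 0
  row 11 [01011]: clauses=TTTTF -> 0
  row 12 [01100]: clauses=FTTTT -> 0
  row 13 [01101]: clauses=FTTTT -> 0
  row 14 [01110]: clauses=TTTTT -> 1
  row 15 [01111]: clauses=TTTTT -> 1
  row 16 [10000]: clauses=TTFFT -> 0
  row 17 [10001]: clauses=TTFFT -> 0
  row 18 [10010]: clauses=TTFFT -> 0
  row 19 [10011]: clauses=TTFFT -> 0
  row 20 [10100]: clauses=TTFFT -> 0
  row 21 [10101]: clauses=TTFFT -> 0
  row 22 [10110]: clauses=TTFFT -> 0
  row 23 [10111]: clauses=TTFFT -> 0
  row 24 [11000]: clauses=TTTTF -> 0
  row 25 [11001]: clauses=TTTTF -> 0
  row 26 [11010]: clauses=TTTTF -> 0
  row 27 [11011]: clauses=TTTTF -> 0
  row 28 [11100]: clauses=TTTTT -> 1
  row 29 [11101]: clauses=TTTTT -> 1
  row 30 [11110]: clauses=TTTTT -> 1
  row 31 [11111]: clauses=TTTTT -> 1
Full result column, 8 rows per line (x1,x2 fixed per line; x3,x4,x5 runs 000..111 left to right):
  rows 0-7 [x1,x2=00]: 00100010  (ones: 2)
  rows 8-15 [x1,x2=01]: 00000011  (ones: 2)
  rows 16-23 [x1,x2=10]: 00000000  (ones: 0)
  rows 24-31 [x1,x2=11]: 00001111  (ones: 4)
Satisfying assignments = 2+2+0+4 = 8

8


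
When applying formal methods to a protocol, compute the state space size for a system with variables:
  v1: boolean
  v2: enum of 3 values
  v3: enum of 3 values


State space = product of domain sizes of all variables.
Domain sizes:
  v1 (boolean): 2
  v2 (enum of 3 values): 3
  v3 (enum of 3 values): 3
Product = 2 * 3 * 3 = 18

18


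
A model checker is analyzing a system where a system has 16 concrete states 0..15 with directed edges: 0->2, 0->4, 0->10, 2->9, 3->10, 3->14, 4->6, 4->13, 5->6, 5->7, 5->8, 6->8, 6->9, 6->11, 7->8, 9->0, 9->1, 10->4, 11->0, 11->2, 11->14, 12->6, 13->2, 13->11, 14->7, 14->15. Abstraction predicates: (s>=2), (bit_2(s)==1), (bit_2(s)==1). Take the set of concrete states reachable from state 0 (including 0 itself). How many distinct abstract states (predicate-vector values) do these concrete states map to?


BFS from 0:
Concrete reachable: {0, 1, 2, 4, 6, 7, 8, 9, 10, 11, 13, 14, 15}
Abstract via predicates (s>=2), (bit_2(s)==1), (bit_2(s)==1):
  (0,0,0) <- {0, 1}
  (1,0,0) <- {2, 8, 9, 10, 11}
  (1,1,1) <- {4, 6, 7, 13, 14, 15}
Distinct abstract states = 3

3


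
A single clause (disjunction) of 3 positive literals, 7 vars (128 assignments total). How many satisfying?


Step 1: Total=2^7=128
Step 2: Unsat when all 3 false: 2^4=16
Step 3: Sat=128-16=112

112


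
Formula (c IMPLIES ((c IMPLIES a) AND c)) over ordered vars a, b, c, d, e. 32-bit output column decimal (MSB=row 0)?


Formula: (c IMPLIES ((c IMPLIES a) AND c)) over a, b, c, d, e (32 rows)
Evaluate each row (bits = a,b,c,d,e, MSB first):
  row 0 [00000]: (0 IMPLIES ((0 IMPLIES 0) AND 0)) -> 1
  row 1 [00001]: (0 IMPLIES ((0 IMPLIES 0) AND 0)) -> 1
  row 2 [00010]: (0 IMPLIES ((0 IMPLIES 0) AND 0)) -> 1
  row 3 [00011]: (0 IMPLIES ((0 IMPLIES 0) AND 0)) -> 1
  row 4 [00100]: (1 IMPLIES ((1 IMPLIES 0) AND 1)) -> 0
  row 5 [00101]: (1 IMPLIES ((1 IMPLIES 0) AND 1)) -> 0
  row 6 [00110]: (1 IMPLIES ((1 IMPLIES 0) AND 1)) -> 0
  row 7 [00111]: (1 IMPLIES ((1 IMPLIES 0) AND 1)) -> 0
  row 8 [01000]: (0 IMPLIES ((0 IMPLIES 0) AND 0)) -> 1
  row 9 [01001]: (0 IMPLIES ((0 IMPLIES 0) AND 0)) -> 1
  row 10 [01010]: (0 IMPLIES ((0 IMPLIES 0) AND 0)) -> 1
  row 11 [01011]: (0 IMPLIES ((0 IMPLIES 0) AND 0)) -> 1
  row 12 [01100]: (1 IMPLIES ((1 IMPLIES 0) AND 1)) -> 0
  row 13 [01101]: (1 IMPLIES ((1 IMPLIES 0) AND 1)) -> 0
  row 14 [01110]: (1 IMPLIES ((1 IMPLIES 0) AND 1)) -> 0
  row 15 [01111]: (1 IMPLIES ((1 IMPLIES 0) AND 1)) -> 0
  row 16 [10000]: (0 IMPLIES ((0 IMPLIES 1) AND 0)) -> 1
  row 17 [10001]: (0 IMPLIES ((0 IMPLIES 1) AND 0)) -> 1
  row 18 [10010]: (0 IMPLIES ((0 IMPLIES 1) AND 0)) -> 1
  row 19 [10011]: (0 IMPLIES ((0 IMPLIES 1) AND 0)) -> 1
  row 20 [10100]: (1 IMPLIES ((1 IMPLIES 1) AND 1)) -> 1
  row 21 [10101]: (1 IMPLIES ((1 IMPLIES 1) AND 1)) -> 1
  row 22 [10110]: (1 IMPLIES ((1 IMPLIES 1) AND 1)) -> 1
  row 23 [10111]: (1 IMPLIES ((1 IMPLIES 1) AND 1)) -> 1
  row 24 [11000]: (0 IMPLIES ((0 IMPLIES 1) AND 0)) -> 1
  row 25 [11001]: (0 IMPLIES ((0 IMPLIES 1) AND 0)) -> 1
  row 26 [11010]: (0 IMPLIES ((0 IMPLIES 1) AND 0)) -> 1
  row 27 [11011]: (0 IMPLIES ((0 IMPLIES 1) AND 0)) -> 1
  row 28 [11100]: (1 IMPLIES ((1 IMPLIES 1) AND 1)) -> 1
  row 29 [11101]: (1 IMPLIES ((1 IMPLIES 1) AND 1)) -> 1
  row 30 [11110]: (1 IMPLIES ((1 IMPLIES 1) AND 1)) -> 1
  row 31 [11111]: (1 IMPLIES ((1 IMPLIES 1) AND 1)) -> 1
Full result column, 4 rows per line (a,b,c fixed per line; d,e runs 00..11 left to right):
  rows 0-3 [a,b,c=000]: 1111  = hex F
  rows 4-7 [a,b,c=001]: 0000  = hex 0
  rows 8-11 [a,b,c=010]: 1111  = hex F
  rows 12-15 [a,b,c=011]: 0000  = hex 0
  rows 16-19 [a,b,c=100]: 1111  = hex F
  rows 20-23 [a,b,c=101]: 1111  = hex F
  rows 24-27 [a,b,c=110]: 1111  = hex F
  rows 28-31 [a,b,c=111]: 1111  = hex F
Output column (row 0 .. row 31) = 11110000111100001111111111111111
Output column grouped in 4s = 1111 0000 1111 0000 1111 1111 1111 1111 = 0xF0F0FFFF
Convert to decimal digit by digit (value = value*16 + digit):
  F -> 15
  15*16 + 0 = 240
  240*16 + 15 (F) = 3855
  3855*16 + 0 = 61680
  61680*16 + 15 (F) = 986895
  986895*16 + 15 (F) = 15790335
  15790335*16 + 15 (F) = 252645375
  252645375*16 + 15 (F) = 4042326015
Decimal = 4042326015

4042326015


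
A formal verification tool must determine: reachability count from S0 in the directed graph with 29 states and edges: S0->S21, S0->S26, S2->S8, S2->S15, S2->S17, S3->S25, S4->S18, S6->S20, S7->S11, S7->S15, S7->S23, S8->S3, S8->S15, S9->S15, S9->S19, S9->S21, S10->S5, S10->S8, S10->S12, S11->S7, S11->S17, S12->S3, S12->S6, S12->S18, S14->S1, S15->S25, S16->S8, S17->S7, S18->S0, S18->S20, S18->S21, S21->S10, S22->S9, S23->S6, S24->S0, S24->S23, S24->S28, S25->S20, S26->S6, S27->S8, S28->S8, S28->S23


BFS from S0:
  layer 0: {S0}
  layer 1: {S21, S26}
  layer 2: {S6, S10}
  layer 3: {S5, S8, S12, S20}
  layer 4: {S3, S15, S18}
  layer 5: {S25}
Reachable set: {S0, S3, S5, S6, S8, S10, S12, S15, S18, S20, S21, S25, S26}
Count = 13

13


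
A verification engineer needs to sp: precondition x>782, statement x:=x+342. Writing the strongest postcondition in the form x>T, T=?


Formula: sp(P, x:=E) = exists old_x. (x = E[old_x/x]) AND P[old_x/x] (old_x is the value of x before the assignment; eliminate old_x by solving x = E[old_x/x] for old_x)
Step 1: Precondition P: x>782, i.e. old_x > 782
Step 2: Assignment gives x = old_x + 342, so old_x = x - 342
Step 3: Substitute into P: x - 342 > 782
Step 4: Simplify: x > 782+342 = 1124

1124


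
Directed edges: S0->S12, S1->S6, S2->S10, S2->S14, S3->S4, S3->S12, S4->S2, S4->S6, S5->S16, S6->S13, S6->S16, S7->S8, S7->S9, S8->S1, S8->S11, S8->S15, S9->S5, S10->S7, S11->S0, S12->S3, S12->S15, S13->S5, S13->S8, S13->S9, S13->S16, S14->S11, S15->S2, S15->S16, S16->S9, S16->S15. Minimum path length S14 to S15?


BFS layer-by-layer from S14:
  dist 0: {S14}
  dist 1: {S11}
  dist 2: {S0}
  dist 3: {S12}
  dist 4: {S3, S15}
  -> S15 reached at distance 4
Shortest path length = 4

4


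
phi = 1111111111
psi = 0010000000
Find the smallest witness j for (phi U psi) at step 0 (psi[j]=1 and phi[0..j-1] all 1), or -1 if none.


(phi U psi) at 0: need smallest j with psi[j]=1 and phi[i]=1 for all i in [0,j).
Scan from step 0:
  step 0: phi=1, psi=0 -> continue
  step 1: phi=1, psi=0 -> continue
  step 2: psi=1 and phi held for [0,2) -> witness found
Witness step = 2

2


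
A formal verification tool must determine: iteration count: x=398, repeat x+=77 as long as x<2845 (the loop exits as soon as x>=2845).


Step 1: x goes from 398 toward 2845 by 77; the body runs while x<2845, so iterations = ceil((bound-start)/step)
Step 2: Distance=2447
Step 3: ceil(2447/77)=32

32


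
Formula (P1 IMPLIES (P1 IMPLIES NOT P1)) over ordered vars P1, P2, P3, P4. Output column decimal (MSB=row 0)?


Formula: (P1 IMPLIES (P1 IMPLIES NOT P1)) over P1, P2, P3, P4 (16 rows)
Evaluate each row (bits = P1,P2,P3,P4, MSB first):
  row 0 [0000]: (0 IMPLIES (0 IMPLIES NOT 0)) -> 1
  row 1 [0001]: (0 IMPLIES (0 IMPLIES NOT 0)) -> 1
  row 2 [0010]: (0 IMPLIES (0 IMPLIES NOT 0)) -> 1
  row 3 [0011]: (0 IMPLIES (0 IMPLIES NOT 0)) -> 1
  row 4 [0100]: (0 IMPLIES (0 IMPLIES NOT 0)) -> 1
  row 5 [0101]: (0 IMPLIES (0 IMPLIES NOT 0)) -> 1
  row 6 [0110]: (0 IMPLIES (0 IMPLIES NOT 0)) -> 1
  row 7 [0111]: (0 IMPLIES (0 IMPLIES NOT 0)) -> 1
  row 8 [1000]: (1 IMPLIES (1 IMPLIES NOT 1)) -> 0
  row 9 [1001]: (1 IMPLIES (1 IMPLIES NOT 1)) -> 0
  row 10 [1010]: (1 IMPLIES (1 IMPLIES NOT 1)) -> 0
  row 11 [1011]: (1 IMPLIES (1 IMPLIES NOT 1)) -> 0
  row 12 [1100]: (1 IMPLIES (1 IMPLIES NOT 1)) -> 0
  row 13 [1101]: (1 IMPLIES (1 IMPLIES NOT 1)) -> 0
  row 14 [1110]: (1 IMPLIES (1 IMPLIES NOT 1)) -> 0
  row 15 [1111]: (1 IMPLIES (1 IMPLIES NOT 1)) -> 0
Full result column, 4 rows per line (P1,P2 fixed per line; P3,P4 runs 00..11 left to right):
  rows 0-3 [P1,P2=00]: 1111  = hex F
  rows 4-7 [P1,P2=01]: 1111  = hex F
  rows 8-11 [P1,P2=10]: 0000  = hex 0
  rows 12-15 [P1,P2=11]: 0000  = hex 0
Output column (row 0 .. row 15) = 1111111100000000
Output column grouped in 4s = 1111 1111 0000 0000 = 0xFF00
Convert to decimal digit by digit (value = value*16 + digit):
  F -> 15
  15*16 + 15 (F) = 255
  255*16 + 0 = 4080
  4080*16 + 0 = 65280
Decimal = 65280

65280


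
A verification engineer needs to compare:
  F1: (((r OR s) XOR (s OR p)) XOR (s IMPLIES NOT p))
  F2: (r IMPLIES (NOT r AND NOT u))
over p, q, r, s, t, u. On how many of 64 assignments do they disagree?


F1 = (((r OR s) XOR (s OR p)) XOR (s IMPLIES NOT p))
F2 = (r IMPLIES (NOT r AND NOT u))
Evaluate both on each of 64 rows (bits = p,q,r,s,t,u):
  row 0 [000000]: F1=1 F2=1 -> 0
  row 1 [000001]: F1=1 F2=1 -> 0
  row 2 [000010]: F1=1 F2=1 -> 0
  row 3 [000011]: F1=1 F2=1 -> 0
  row 4 [000100]: F1=1 F2=1 -> 0
  (every remaining row is evaluated the same way; all 64 results are listed next)
Full result column, 8 rows per line (p,q,r fixed per line; s,t,u runs 000..111 left to right):
  rows 0-7 [p,q,r=000]: 00000000  (ones: 0)
  rows 8-15 [p,q,r=001]: 00001111  (ones: 4)
  rows 16-23 [p,q,r=010]: 00000000  (ones: 0)
  rows 24-31 [p,q,r=011]: 00001111  (ones: 4)
  rows 32-39 [p,q,r=100]: 11111111  (ones: 8)
  rows 40-47 [p,q,r=101]: 11110000  (ones: 4)
  rows 48-55 [p,q,r=110]: 11111111  (ones: 8)
  rows 56-63 [p,q,r=111]: 11110000  (ones: 4)
Disagreements = 0+4+0+4+8+4+8+4 = 32

32


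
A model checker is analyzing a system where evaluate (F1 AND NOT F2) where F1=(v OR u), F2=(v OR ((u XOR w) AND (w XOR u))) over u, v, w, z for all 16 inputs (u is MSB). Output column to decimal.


F1 = (v OR u)
F2 = (v OR ((u XOR w) AND (w XOR u)))
Counterexample to F1=>F2 is where F1=1 and F2=0.
Evaluate each row (bits = u,v,w,z, MSB first):
  row 0 [0000]: F1=0 F2=0 -> F1&~F2 -> 0
  row 1 [0001]: F1=0 F2=0 -> F1&~F2 -> 0
  row 2 [0010]: F1=0 F2=1 -> F1&~F2 -> 0
  row 3 [0011]: F1=0 F2=1 -> F1&~F2 -> 0
  row 4 [0100]: F1=1 F2=1 -> F1&~F2 -> 0
  row 5 [0101]: F1=1 F2=1 -> F1&~F2 -> 0
  row 6 [0110]: F1=1 F2=1 -> F1&~F2 -> 0
  row 7 [0111]: F1=1 F2=1 -> F1&~F2 -> 0
  row 8 [1000]: F1=1 F2=1 -> F1&~F2 -> 0
  row 9 [1001]: F1=1 F2=1 -> F1&~F2 -> 0
  row 10 [1010]: F1=1 F2=0 -> F1&~F2 -> 1
  row 11 [1011]: F1=1 F2=0 -> F1&~F2 -> 1
  row 12 [1100]: F1=1 F2=1 -> F1&~F2 -> 0
  row 13 [1101]: F1=1 F2=1 -> F1&~F2 -> 0
  row 14 [1110]: F1=1 F2=1 -> F1&~F2 -> 0
  row 15 [1111]: F1=1 F2=1 -> F1&~F2 -> 0
Full result column, 4 rows per line (u,v fixed per line; w,z runs 00..11 left to right):
  rows 0-3 [u,v=00]: 0000  = hex 0
  rows 4-7 [u,v=01]: 0000  = hex 0
  rows 8-11 [u,v=10]: 0011  = hex 3
  rows 12-15 [u,v=11]: 0000  = hex 0
Counterexample vector (row 0 .. row 15) = 0000000000110000
Output column grouped in 4s = 0000 0000 0011 0000 = 0x0030
Convert to decimal digit by digit (value = value*16 + digit):
  0 -> 0
  0*16 + 0 = 0
  0*16 + 3 = 3
  3*16 + 0 = 48
Decimal = 48

48


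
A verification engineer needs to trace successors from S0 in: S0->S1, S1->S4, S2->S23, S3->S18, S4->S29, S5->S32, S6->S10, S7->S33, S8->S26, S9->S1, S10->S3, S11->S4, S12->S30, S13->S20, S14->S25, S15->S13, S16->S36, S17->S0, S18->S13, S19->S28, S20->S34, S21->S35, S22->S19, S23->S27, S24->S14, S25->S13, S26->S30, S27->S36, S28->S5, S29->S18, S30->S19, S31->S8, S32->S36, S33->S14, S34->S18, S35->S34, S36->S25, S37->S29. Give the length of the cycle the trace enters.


Trace from S0 until a state repeats:
  S0 -> S1 -> S4 -> S29 -> S18 -> S13 -> S20 -> S34 -> S18
S18 first seen at step 4, revisited at step 8.
Cycle length = 8 - 4 = 4

4


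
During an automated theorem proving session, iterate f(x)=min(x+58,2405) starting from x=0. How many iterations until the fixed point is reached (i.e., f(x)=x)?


Step 1: x=0, cap=2405, increment=58
Step 2: x grows by 58 each step until capped at 2405; fixed point is x=2405
Step 3: iterations = ceil(2405/58) = 42

42


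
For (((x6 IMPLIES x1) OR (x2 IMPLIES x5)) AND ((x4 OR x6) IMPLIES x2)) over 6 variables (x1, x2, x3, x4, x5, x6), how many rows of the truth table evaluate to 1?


Formula: (((x6 IMPLIES x1) OR (x2 IMPLIES x5)) AND ((x4 OR x6) IMPLIES x2)) over 6 vars (64 rows)
Evaluate each row (x1, x2, x3, x4, x5, x6 as bits, MSB first):
  row 0 [000000]: (((0 IMPLIES 0) OR (0 IMPLIES 0)) AND ((0 OR 0) IMPLIES 0)) -> 1
  row 1 [000001]: (((1 IMPLIES 0) OR (0 IMPLIES 0)) AND ((0 OR 1) IMPLIES 0)) -> 0
  row 2 [000010]: (((0 IMPLIES 0) OR (0 IMPLIES 1)) AND ((0 OR 0) IMPLIES 0)) -> 1
  row 3 [000011]: (((1 IMPLIES 0) OR (0 IMPLIES 1)) AND ((0 OR 1) IMPLIES 0)) -> 0
  row 4 [000100]: (((0 IMPLIES 0) OR (0 IMPLIES 0)) AND ((1 OR 0) IMPLIES 0)) -> 0
  (every remaining row is evaluated the same way; all 64 results are listed next)
Full result column, 8 rows per line (x1,x2,x3 fixed per line; x4,x5,x6 runs 000..111 left to right):
  rows 0-7 [x1,x2,x3=000]: 10100000  (ones: 2)
  rows 8-15 [x1,x2,x3=001]: 10100000  (ones: 2)
  rows 16-23 [x1,x2,x3=010]: 10111011  (ones: 6)
  rows 24-31 [x1,x2,x3=011]: 10111011  (ones: 6)
  rows 32-39 [x1,x2,x3=100]: 10100000  (ones: 2)
  rows 40-47 [x1,x2,x3=101]: 10100000  (ones: 2)
  rows 48-55 [x1,x2,x3=110]: 11111111  (ones: 8)
  rows 56-63 [x1,x2,x3=111]: 11111111  (ones: 8)
Count of 1-rows = 2+2+6+6+2+2+8+8 = 36

36


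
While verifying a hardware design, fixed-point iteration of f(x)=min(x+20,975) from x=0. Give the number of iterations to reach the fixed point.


Step 1: x=0, cap=975, increment=20
Step 2: x grows by 20 each step until capped at 975; fixed point is x=975
Step 3: iterations = ceil(975/20) = 49

49


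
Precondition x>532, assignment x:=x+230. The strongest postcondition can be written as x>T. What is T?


Formula: sp(P, x:=E) = exists old_x. (x = E[old_x/x]) AND P[old_x/x] (old_x is the value of x before the assignment; eliminate old_x by solving x = E[old_x/x] for old_x)
Step 1: Precondition P: x>532, i.e. old_x > 532
Step 2: Assignment gives x = old_x + 230, so old_x = x - 230
Step 3: Substitute into P: x - 230 > 532
Step 4: Simplify: x > 532+230 = 762

762


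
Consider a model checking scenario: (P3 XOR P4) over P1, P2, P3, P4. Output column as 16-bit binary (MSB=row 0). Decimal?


Formula: (P3 XOR P4) over P1, P2, P3, P4 (16 rows)
Evaluate each row (bits = P1,P2,P3,P4, MSB first):
  row 0 [0000]: (0 XOR 0) -> 0
  row 1 [0001]: (0 XOR 1) -> 1
  row 2 [0010]: (1 XOR 0) -> 1
  row 3 [0011]: (1 XOR 1) -> 0
  row 4 [0100]: (0 XOR 0) -> 0
  row 5 [0101]: (0 XOR 1) -> 1
  row 6 [0110]: (1 XOR 0) -> 1
  row 7 [0111]: (1 XOR 1) -> 0
  row 8 [1000]: (0 XOR 0) -> 0
  row 9 [1001]: (0 XOR 1) -> 1
  row 10 [1010]: (1 XOR 0) -> 1
  row 11 [1011]: (1 XOR 1) -> 0
  row 12 [1100]: (0 XOR 0) -> 0
  row 13 [1101]: (0 XOR 1) -> 1
  row 14 [1110]: (1 XOR 0) -> 1
  row 15 [1111]: (1 XOR 1) -> 0
Full result column, 4 rows per line (P1,P2 fixed per line; P3,P4 runs 00..11 left to right):
  rows 0-3 [P1,P2=00]: 0110  = hex 6
  rows 4-7 [P1,P2=01]: 0110  = hex 6
  rows 8-11 [P1,P2=10]: 0110  = hex 6
  rows 12-15 [P1,P2=11]: 0110  = hex 6
Output column (row 0 .. row 15) = 0110011001100110
Output column grouped in 4s = 0110 0110 0110 0110 = 0x6666
Convert to decimal digit by digit (value = value*16 + digit):
  6 -> 6
  6*16 + 6 = 102
  102*16 + 6 = 1638
  1638*16 + 6 = 26214
Decimal = 26214

26214


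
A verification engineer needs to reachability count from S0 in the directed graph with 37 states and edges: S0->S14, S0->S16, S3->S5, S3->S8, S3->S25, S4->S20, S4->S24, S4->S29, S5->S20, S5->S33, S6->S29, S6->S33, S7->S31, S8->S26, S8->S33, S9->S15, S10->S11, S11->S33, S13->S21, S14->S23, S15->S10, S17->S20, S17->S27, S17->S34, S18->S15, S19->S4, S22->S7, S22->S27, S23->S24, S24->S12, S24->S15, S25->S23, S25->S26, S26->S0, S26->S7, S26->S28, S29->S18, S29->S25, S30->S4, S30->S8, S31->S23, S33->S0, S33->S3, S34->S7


BFS from S0:
  layer 0: {S0}
  layer 1: {S14, S16}
  layer 2: {S23}
  layer 3: {S24}
  layer 4: {S12, S15}
  layer 5: {S10}
  layer 6: {S11}
  layer 7: {S33}
  layer 8: {S3}
  layer 9: {S5, S8, S25}
  layer 10: {S20, S26}
  layer 11: {S7, S28}
  layer 12: {S31}
Reachable set: {S0, S3, S5, S7, S8, S10, S11, S12, S14, S15, S16, S20, S23, S24, S25, S26, S28, S31, S33}
Count = 19

19


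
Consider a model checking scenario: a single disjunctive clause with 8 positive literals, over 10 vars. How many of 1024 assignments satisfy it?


Step 1: Total=2^10=1024
Step 2: Unsat when all 8 false: 2^2=4
Step 3: Sat=1024-4=1020

1020


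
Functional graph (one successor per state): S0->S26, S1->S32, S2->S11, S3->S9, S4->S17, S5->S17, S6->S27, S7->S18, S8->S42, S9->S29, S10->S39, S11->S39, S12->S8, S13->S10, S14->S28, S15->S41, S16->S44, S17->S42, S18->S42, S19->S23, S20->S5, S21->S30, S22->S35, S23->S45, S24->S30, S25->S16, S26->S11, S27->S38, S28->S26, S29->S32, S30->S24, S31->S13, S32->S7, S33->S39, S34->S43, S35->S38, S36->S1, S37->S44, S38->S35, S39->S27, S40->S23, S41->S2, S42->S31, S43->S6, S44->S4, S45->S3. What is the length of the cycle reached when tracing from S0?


Trace from S0 until a state repeats:
  S0 -> S26 -> S11 -> S39 -> S27 -> S38 -> S35 -> S38
S38 first seen at step 5, revisited at step 7.
Cycle length = 7 - 5 = 2

2


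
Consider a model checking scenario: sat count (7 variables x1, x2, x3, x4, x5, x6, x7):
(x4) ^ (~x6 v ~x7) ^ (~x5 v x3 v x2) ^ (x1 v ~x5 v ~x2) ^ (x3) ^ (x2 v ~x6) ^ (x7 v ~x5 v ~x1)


CNF with 7 clauses over 7 vars (128 assignments).
An assignment satisfies CNF iff every clause has >=1 true literal.
Check each row (bits = x1,x2,x3,x4,x5,x6,x7; clause T/F shown):
  row 0 [0000000]: clauses=FTTTFTT -> 0
  row 1 [0000001]: clauses=FTTTFTT -> 0
  row 2 [0000010]: clauses=FTTTFFT -> 0
  row 3 [0000011]: clauses=FFTTFFT -> 0
  row 4 [0000100]: clauses=FTFTFTT -> 0
  (every remaining row is evaluated the same way; all 128 results are listed next)
Full result column, 8 rows per line (x1,x2,x3,x4 fixed per line; x5,x6,x7 runs 000..111 left to right):
  rows 0-7 [x1,x2,x3,x4=0000]: 00000000  (ones: 0)
  rows 8-15 [x1,x2,x3,x4=0001]: 00000000  (ones: 0)
  rows 16-23 [x1,x2,x3,x4=0010]: 00000000  (ones: 0)
  rows 24-31 [x1,x2,x3,x4=0011]: 11001100  (ones: 4)
  rows 32-39 [x1,x2,x3,x4=0100]: 00000000  (ones: 0)
  rows 40-47 [x1,x2,x3,x4=0101]: 00000000  (ones: 0)
  rows 48-55 [x1,x2,x3,x4=0110]: 00000000  (ones: 0)
  rows 56-63 [x1,x2,x3,x4=0111]: 11100000  (ones: 3)
  rows 64-71 [x1,x2,x3,x4=1000]: 00000000  (ones: 0)
  rows 72-79 [x1,x2,x3,x4=1001]: 00000000  (ones: 0)
  rows 80-87 [x1,x2,x3,x4=1010]: 00000000  (ones: 0)
  rows 88-95 [x1,x2,x3,x4=1011]: 11000100  (ones: 3)
  rows 96-103 [x1,x2,x3,x4=1100]: 00000000  (ones: 0)
  rows 104-111 [x1,x2,x3,x4=1101]: 00000000  (ones: 0)
  rows 112-119 [x1,x2,x3,x4=1110]: 00000000  (ones: 0)
  rows 120-127 [x1,x2,x3,x4=1111]: 11100100  (ones: 4)
Satisfying assignments = 0+0+0+4+0+0+0+3+0+0+0+3+0+0+0+4 = 14

14


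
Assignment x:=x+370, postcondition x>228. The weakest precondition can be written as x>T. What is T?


Formula: wp(x:=E, P) = P[E/x] (substitute E for x in postcondition)
Step 1: Postcondition: x>228
Step 2: Substitute x+370 for x: x+370>228
Step 3: Solve for x: x > 228-370 = -142

-142


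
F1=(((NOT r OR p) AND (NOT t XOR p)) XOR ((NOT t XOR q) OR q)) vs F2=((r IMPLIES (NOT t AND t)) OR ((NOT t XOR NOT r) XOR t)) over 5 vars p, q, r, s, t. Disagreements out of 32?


F1 = (((NOT r OR p) AND (NOT t XOR p)) XOR ((NOT t XOR q) OR q))
F2 = ((r IMPLIES (NOT t AND t)) OR ((NOT t XOR NOT r) XOR t))
Evaluate both on each of 32 rows (bits = p,q,r,s,t):
  row 0 [00000]: F1=0 F2=1 (differ) -> 1
  row 1 [00001]: F1=0 F2=1 (differ) -> 1
  row 2 [00010]: F1=0 F2=1 (differ) -> 1
  row 3 [00011]: F1=0 F2=1 (differ) -> 1
  row 4 [00100]: F1=1 F2=1 -> 0
  row 5 [00101]: F1=0 F2=1 (differ) -> 1
  row 6 [00110]: F1=1 F2=1 -> 0
  row 7 [00111]: F1=0 F2=1 (differ) -> 1
  row 8 [01000]: F1=0 F2=1 (differ) -> 1
  row 9 [01001]: F1=1 F2=1 -> 0
  row 10 [01010]: F1=0 F2=1 (differ) -> 1
  row 11 [01011]: F1=1 F2=1 -> 0
  row 12 [01100]: F1=1 F2=1 -> 0
  row 13 [01101]: F1=1 F2=1 -> 0
  row 14 [01110]: F1=1 F2=1 -> 0
  row 15 [01111]: F1=1 F2=1 -> 0
  row 16 [10000]: F1=1 F2=1 -> 0
  row 17 [10001]: F1=1 F2=1 -> 0
  row 18 [10010]: F1=1 F2=1 -> 0
  row 19 [10011]: F1=1 F2=1 -> 0
  row 20 [10100]: F1=1 F2=1 -> 0
  row 21 [10101]: F1=1 F2=1 -> 0
  row 22 [10110]: F1=1 F2=1 -> 0
  row 23 [10111]: F1=1 F2=1 -> 0
  row 24 [11000]: F1=1 F2=1 -> 0
  row 25 [11001]: F1=0 F2=1 (differ) -> 1
  row 26 [11010]: F1=1 F2=1 -> 0
  row 27 [11011]: F1=0 F2=1 (differ) -> 1
  row 28 [11100]: F1=1 F2=1 -> 0
  row 29 [11101]: F1=0 F2=1 (differ) -> 1
  row 30 [11110]: F1=1 F2=1 -> 0
  row 31 [11111]: F1=0 F2=1 (differ) -> 1
Full result column, 8 rows per line (p,q fixed per line; r,s,t runs 000..111 left to right):
  rows 0-7 [p,q=00]: 11110101  (ones: 6)
  rows 8-15 [p,q=01]: 10100000  (ones: 2)
  rows 16-23 [p,q=10]: 00000000  (ones: 0)
  rows 24-31 [p,q=11]: 01010101  (ones: 4)
Disagreements = 6+2+0+4 = 12

12


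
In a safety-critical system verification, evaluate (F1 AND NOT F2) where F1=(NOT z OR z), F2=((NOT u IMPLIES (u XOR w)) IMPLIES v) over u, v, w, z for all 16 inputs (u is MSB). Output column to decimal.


F1 = (NOT z OR z)
F2 = ((NOT u IMPLIES (u XOR w)) IMPLIES v)
Counterexample to F1=>F2 is where F1=1 and F2=0.
Evaluate each row (bits = u,v,w,z, MSB first):
  row 0 [0000]: F1=1 F2=1 -> F1&~F2 -> 0
  row 1 [0001]: F1=1 F2=1 -> F1&~F2 -> 0
  row 2 [0010]: F1=1 F2=0 -> F1&~F2 -> 1
  row 3 [0011]: F1=1 F2=0 -> F1&~F2 -> 1
  row 4 [0100]: F1=1 F2=1 -> F1&~F2 -> 0
  row 5 [0101]: F1=1 F2=1 -> F1&~F2 -> 0
  row 6 [0110]: F1=1 F2=1 -> F1&~F2 -> 0
  row 7 [0111]: F1=1 F2=1 -> F1&~F2 -> 0
  row 8 [1000]: F1=1 F2=0 -> F1&~F2 -> 1
  row 9 [1001]: F1=1 F2=0 -> F1&~F2 -> 1
  row 10 [1010]: F1=1 F2=0 -> F1&~F2 -> 1
  row 11 [1011]: F1=1 F2=0 -> F1&~F2 -> 1
  row 12 [1100]: F1=1 F2=1 -> F1&~F2 -> 0
  row 13 [1101]: F1=1 F2=1 -> F1&~F2 -> 0
  row 14 [1110]: F1=1 F2=1 -> F1&~F2 -> 0
  row 15 [1111]: F1=1 F2=1 -> F1&~F2 -> 0
Full result column, 4 rows per line (u,v fixed per line; w,z runs 00..11 left to right):
  rows 0-3 [u,v=00]: 0011  = hex 3
  rows 4-7 [u,v=01]: 0000  = hex 0
  rows 8-11 [u,v=10]: 1111  = hex F
  rows 12-15 [u,v=11]: 0000  = hex 0
Counterexample vector (row 0 .. row 15) = 0011000011110000
Output column grouped in 4s = 0011 0000 1111 0000 = 0x30F0
Convert to decimal digit by digit (value = value*16 + digit):
  3 -> 3
  3*16 + 0 = 48
  48*16 + 15 (F) = 783
  783*16 + 0 = 12528
Decimal = 12528

12528


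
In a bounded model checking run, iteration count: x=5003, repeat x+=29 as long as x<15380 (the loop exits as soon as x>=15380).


Step 1: x goes from 5003 toward 15380 by 29; the body runs while x<15380, so iterations = ceil((bound-start)/step)
Step 2: Distance=10377
Step 3: ceil(10377/29)=358

358


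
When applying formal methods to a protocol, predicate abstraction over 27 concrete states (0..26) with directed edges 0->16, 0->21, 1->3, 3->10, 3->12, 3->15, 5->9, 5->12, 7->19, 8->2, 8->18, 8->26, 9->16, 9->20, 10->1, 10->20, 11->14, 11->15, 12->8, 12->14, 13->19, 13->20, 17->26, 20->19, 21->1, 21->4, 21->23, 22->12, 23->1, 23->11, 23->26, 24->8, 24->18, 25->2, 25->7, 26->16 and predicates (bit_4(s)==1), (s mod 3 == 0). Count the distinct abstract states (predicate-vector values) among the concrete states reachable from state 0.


BFS from 0:
Concrete reachable: {0, 1, 2, 3, 4, 8, 10, 11, 12, 14, 15, 16, 18, 19, 20, 21, 23, 26}
Abstract via predicates (bit_4(s)==1), (s mod 3 == 0):
  (0,0) <- {1, 2, 4, 8, 10, 11, 14}
  (0,1) <- {0, 3, 12, 15}
  (1,0) <- {16, 19, 20, 23, 26}
  (1,1) <- {18, 21}
Distinct abstract states = 4

4


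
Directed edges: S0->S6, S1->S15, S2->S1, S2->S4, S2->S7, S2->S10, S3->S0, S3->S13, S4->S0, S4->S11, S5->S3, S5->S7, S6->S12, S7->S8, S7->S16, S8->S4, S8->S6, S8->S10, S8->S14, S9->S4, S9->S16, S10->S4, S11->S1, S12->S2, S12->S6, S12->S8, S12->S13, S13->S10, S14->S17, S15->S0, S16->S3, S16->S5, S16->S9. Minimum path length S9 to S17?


BFS layer-by-layer from S9:
  dist 0: {S9}
  dist 1: {S4, S16}
  dist 2: {S0, S3, S5, S11}
  dist 3: {S1, S6, S7, S13}
  dist 4: {S8, S10, S12, S15}
  dist 5: {S2, S14}
  dist 6: {S17}
  -> S17 reached at distance 6
Shortest path length = 6

6


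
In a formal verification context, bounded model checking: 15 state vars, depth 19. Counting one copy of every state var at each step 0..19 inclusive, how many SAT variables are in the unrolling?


BMC unrolls to depth k, creating one copy of each state var for steps 0..k.
Step count = 19 + 1 = 20 (steps 0 through 19)
Vars per step = 15
Total = 15 * 20 = 300

300


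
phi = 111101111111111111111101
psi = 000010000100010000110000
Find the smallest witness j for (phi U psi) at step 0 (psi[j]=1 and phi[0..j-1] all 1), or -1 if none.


(phi U psi) at 0: need smallest j with psi[j]=1 and phi[i]=1 for all i in [0,j).
Scan from step 0:
  step 0: phi=1, psi=0 -> continue
  step 1: phi=1, psi=0 -> continue
  step 2: phi=1, psi=0 -> continue
  step 3: phi=1, psi=0 -> continue
  step 4: psi=1 and phi held for [0,4) -> witness found
Witness step = 4

4


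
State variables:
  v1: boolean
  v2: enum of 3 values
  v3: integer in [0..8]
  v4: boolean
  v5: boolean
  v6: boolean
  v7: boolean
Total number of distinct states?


State space = product of domain sizes of all variables.
Domain sizes:
  v1 (boolean): 2
  v2 (enum of 3 values): 3
  v3 (integer in [0..8]): 9
  v4 (boolean): 2
  v5 (boolean): 2
  v6 (boolean): 2
  v7 (boolean): 2
Product = 2 * 3 * 9 * 2 * 2 * 2 * 2 = 864

864


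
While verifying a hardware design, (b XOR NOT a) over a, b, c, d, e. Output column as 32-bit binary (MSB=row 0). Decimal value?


Formula: (b XOR NOT a) over a, b, c, d, e (32 rows)
Evaluate each row (bits = a,b,c,d,e, MSB first):
  row 0 [00000]: (0 XOR NOT 0) -> 1
  row 1 [00001]: (0 XOR NOT 0) -> 1
  row 2 [00010]: (0 XOR NOT 0) -> 1
  row 3 [00011]: (0 XOR NOT 0) -> 1
  row 4 [00100]: (0 XOR NOT 0) -> 1
  row 5 [00101]: (0 XOR NOT 0) -> 1
  row 6 [00110]: (0 XOR NOT 0) -> 1
  row 7 [00111]: (0 XOR NOT 0) -> 1
  row 8 [01000]: (1 XOR NOT 0) -> 0
  row 9 [01001]: (1 XOR NOT 0) -> 0
  row 10 [01010]: (1 XOR NOT 0) -> 0
  row 11 [01011]: (1 XOR NOT 0) -> 0
  row 12 [01100]: (1 XOR NOT 0) -> 0
  row 13 [01101]: (1 XOR NOT 0) -> 0
  row 14 [01110]: (1 XOR NOT 0) -> 0
  row 15 [01111]: (1 XOR NOT 0) -> 0
  row 16 [10000]: (0 XOR NOT 1) -> 0
  row 17 [10001]: (0 XOR NOT 1) -> 0
  row 18 [10010]: (0 XOR NOT 1) -> 0
  row 19 [10011]: (0 XOR NOT 1) -> 0
  row 20 [10100]: (0 XOR NOT 1) -> 0
  row 21 [10101]: (0 XOR NOT 1) -> 0
  row 22 [10110]: (0 XOR NOT 1) -> 0
  row 23 [10111]: (0 XOR NOT 1) -> 0
  row 24 [11000]: (1 XOR NOT 1) -> 1
  row 25 [11001]: (1 XOR NOT 1) -> 1
  row 26 [11010]: (1 XOR NOT 1) -> 1
  row 27 [11011]: (1 XOR NOT 1) -> 1
  row 28 [11100]: (1 XOR NOT 1) -> 1
  row 29 [11101]: (1 XOR NOT 1) -> 1
  row 30 [11110]: (1 XOR NOT 1) -> 1
  row 31 [11111]: (1 XOR NOT 1) -> 1
Full result column, 4 rows per line (a,b,c fixed per line; d,e runs 00..11 left to right):
  rows 0-3 [a,b,c=000]: 1111  = hex F
  rows 4-7 [a,b,c=001]: 1111  = hex F
  rows 8-11 [a,b,c=010]: 0000  = hex 0
  rows 12-15 [a,b,c=011]: 0000  = hex 0
  rows 16-19 [a,b,c=100]: 0000  = hex 0
  rows 20-23 [a,b,c=101]: 0000  = hex 0
  rows 24-27 [a,b,c=110]: 1111  = hex F
  rows 28-31 [a,b,c=111]: 1111  = hex F
Output column (row 0 .. row 31) = 11111111000000000000000011111111
Output column grouped in 4s = 1111 1111 0000 0000 0000 0000 1111 1111 = 0xFF0000FF
Convert to decimal digit by digit (value = value*16 + digit):
  F -> 15
  15*16 + 15 (F) = 255
  255*16 + 0 = 4080
  4080*16 + 0 = 65280
  65280*16 + 0 = 1044480
  1044480*16 + 0 = 16711680
  16711680*16 + 15 (F) = 267386895
  267386895*16 + 15 (F) = 4278190335
Decimal = 4278190335

4278190335
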